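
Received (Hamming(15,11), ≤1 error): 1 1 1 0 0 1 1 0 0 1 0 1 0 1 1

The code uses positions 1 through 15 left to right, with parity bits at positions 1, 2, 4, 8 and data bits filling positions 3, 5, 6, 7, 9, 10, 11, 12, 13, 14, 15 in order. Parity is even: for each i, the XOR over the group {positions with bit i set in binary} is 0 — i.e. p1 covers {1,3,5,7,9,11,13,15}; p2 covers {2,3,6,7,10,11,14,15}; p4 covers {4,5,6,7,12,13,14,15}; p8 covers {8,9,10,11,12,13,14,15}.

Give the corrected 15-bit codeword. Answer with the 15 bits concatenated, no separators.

s1 (pos 1,3,5,7,9,11,13,15): 1⊕1⊕0⊕1⊕0⊕0⊕0⊕1 = 0
s2 (pos 2,3,6,7,10,11,14,15): 1⊕1⊕1⊕1⊕1⊕0⊕1⊕1 = 1
s4 (pos 4,5,6,7,12,13,14,15): 0⊕0⊕1⊕1⊕1⊕0⊕1⊕1 = 1
s8 (pos 8,9,10,11,12,13,14,15): 0⊕0⊕1⊕0⊕1⊕0⊕1⊕1 = 0
Syndrome s8…s1 = 0110 → error at position 6.
Flip position 6: 111001100101011 → 111000100101011

111000100101011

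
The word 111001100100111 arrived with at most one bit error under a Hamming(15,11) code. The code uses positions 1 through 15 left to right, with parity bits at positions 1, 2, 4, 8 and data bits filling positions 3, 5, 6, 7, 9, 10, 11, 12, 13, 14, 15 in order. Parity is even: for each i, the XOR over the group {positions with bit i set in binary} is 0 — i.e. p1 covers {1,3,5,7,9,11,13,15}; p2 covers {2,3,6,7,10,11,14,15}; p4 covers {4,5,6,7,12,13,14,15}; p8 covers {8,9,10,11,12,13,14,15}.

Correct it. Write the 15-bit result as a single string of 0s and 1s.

111001000100111

s1 (pos 1,3,5,7,9,11,13,15): 1⊕1⊕0⊕1⊕0⊕0⊕1⊕1 = 1
s2 (pos 2,3,6,7,10,11,14,15): 1⊕1⊕1⊕1⊕1⊕0⊕1⊕1 = 1
s4 (pos 4,5,6,7,12,13,14,15): 0⊕0⊕1⊕1⊕0⊕1⊕1⊕1 = 1
s8 (pos 8,9,10,11,12,13,14,15): 0⊕0⊕1⊕0⊕0⊕1⊕1⊕1 = 0
Syndrome s8…s1 = 0111 → error at position 7.
Flip position 7: 111001100100111 → 111001000100111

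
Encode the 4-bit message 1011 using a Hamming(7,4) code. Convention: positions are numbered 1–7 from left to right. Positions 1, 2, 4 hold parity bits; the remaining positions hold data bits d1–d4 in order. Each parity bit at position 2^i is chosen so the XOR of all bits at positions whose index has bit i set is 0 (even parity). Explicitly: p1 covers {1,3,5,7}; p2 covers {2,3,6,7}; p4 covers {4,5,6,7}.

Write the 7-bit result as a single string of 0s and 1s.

Place data at non-parity positions: p1 p2 1 p4 0 1 1
p1 (pos 1,3,5,7): XOR of data positions = 1⊕0⊕1 = 0
p2 (pos 2,3,6,7): XOR of data positions = 1⊕1⊕1 = 1
p4 (pos 4,5,6,7): XOR of data positions = 0⊕1⊕1 = 0
Codeword: 0110011

0110011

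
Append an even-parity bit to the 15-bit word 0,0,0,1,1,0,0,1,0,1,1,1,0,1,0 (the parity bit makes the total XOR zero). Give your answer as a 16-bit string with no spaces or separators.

XOR of the 15 data bits: 0⊕0⊕0⊕1⊕1⊕0⊕0⊕1⊕0⊕1⊕1⊕1⊕0⊕1⊕0 = 1
Parity bit = 1 (so all 16 bits XOR to 0).

0001100101110101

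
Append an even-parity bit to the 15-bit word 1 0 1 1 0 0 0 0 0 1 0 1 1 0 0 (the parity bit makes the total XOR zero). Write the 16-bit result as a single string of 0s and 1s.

1011000001011000

XOR of the 15 data bits: 1⊕0⊕1⊕1⊕0⊕0⊕0⊕0⊕0⊕1⊕0⊕1⊕1⊕0⊕0 = 0
Parity bit = 0 (so all 16 bits XOR to 0).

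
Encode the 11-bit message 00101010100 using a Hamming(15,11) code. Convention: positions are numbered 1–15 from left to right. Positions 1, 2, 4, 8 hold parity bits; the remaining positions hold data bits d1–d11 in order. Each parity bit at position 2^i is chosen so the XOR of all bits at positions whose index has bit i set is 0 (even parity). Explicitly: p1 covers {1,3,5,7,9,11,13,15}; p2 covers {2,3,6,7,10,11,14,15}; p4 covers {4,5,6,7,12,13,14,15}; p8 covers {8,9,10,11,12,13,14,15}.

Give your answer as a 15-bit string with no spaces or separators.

Place data at non-parity positions: p1 p2 0 p4 0 1 0 p8 1 0 1 0 1 0 0
p1 (pos 1,3,5,7,9,11,13,15): XOR of data positions = 0⊕0⊕0⊕1⊕1⊕1⊕0 = 1
p2 (pos 2,3,6,7,10,11,14,15): XOR of data positions = 0⊕1⊕0⊕0⊕1⊕0⊕0 = 0
p4 (pos 4,5,6,7,12,13,14,15): XOR of data positions = 0⊕1⊕0⊕0⊕1⊕0⊕0 = 0
p8 (pos 8,9,10,11,12,13,14,15): XOR of data positions = 1⊕0⊕1⊕0⊕1⊕0⊕0 = 1
Codeword: 100001011010100

100001011010100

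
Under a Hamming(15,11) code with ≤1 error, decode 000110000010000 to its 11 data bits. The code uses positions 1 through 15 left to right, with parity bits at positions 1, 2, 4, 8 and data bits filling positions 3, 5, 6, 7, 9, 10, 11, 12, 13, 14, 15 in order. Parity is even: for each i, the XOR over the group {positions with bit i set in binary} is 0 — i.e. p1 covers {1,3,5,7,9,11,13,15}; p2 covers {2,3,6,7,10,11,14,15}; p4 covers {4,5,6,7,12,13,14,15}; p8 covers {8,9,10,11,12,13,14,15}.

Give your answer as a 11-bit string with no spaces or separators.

s1 (pos 1,3,5,7,9,11,13,15): 0⊕0⊕1⊕0⊕0⊕1⊕0⊕0 = 0
s2 (pos 2,3,6,7,10,11,14,15): 0⊕0⊕0⊕0⊕0⊕1⊕0⊕0 = 1
s4 (pos 4,5,6,7,12,13,14,15): 1⊕1⊕0⊕0⊕0⊕0⊕0⊕0 = 0
s8 (pos 8,9,10,11,12,13,14,15): 0⊕0⊕0⊕1⊕0⊕0⊕0⊕0 = 1
Syndrome s8…s1 = 1010 → error at position 10.
Flip position 10: 000110000010000 → 000110000110000
Read data bits from positions 3,5,6,7,9,10,11,12,13,14,15: 01000110000

01000110000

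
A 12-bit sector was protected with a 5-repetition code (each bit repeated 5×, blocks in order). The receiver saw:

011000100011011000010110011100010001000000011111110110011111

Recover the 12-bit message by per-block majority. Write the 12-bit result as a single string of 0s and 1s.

Block 1 (01100): 2 ones → 0
Block 2 (01000): 1 one → 0
Block 3 (11011): 4 ones → 1
Block 4 (00001): 1 one → 0
Block 5 (01100): 2 ones → 0
Block 6 (11100): 3 ones → 1
Block 7 (01000): 1 one → 0
Block 8 (10000): 1 one → 0
Block 9 (00011): 2 ones → 0
Block 10 (11111): 5 ones → 1
Block 11 (01100): 2 ones → 0
Block 12 (11111): 5 ones → 1

001001000101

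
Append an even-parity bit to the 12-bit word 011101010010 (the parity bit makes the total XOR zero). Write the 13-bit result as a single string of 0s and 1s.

0111010100100

XOR of the 12 data bits: 0⊕1⊕1⊕1⊕0⊕1⊕0⊕1⊕0⊕0⊕1⊕0 = 0
Parity bit = 0 (so all 13 bits XOR to 0).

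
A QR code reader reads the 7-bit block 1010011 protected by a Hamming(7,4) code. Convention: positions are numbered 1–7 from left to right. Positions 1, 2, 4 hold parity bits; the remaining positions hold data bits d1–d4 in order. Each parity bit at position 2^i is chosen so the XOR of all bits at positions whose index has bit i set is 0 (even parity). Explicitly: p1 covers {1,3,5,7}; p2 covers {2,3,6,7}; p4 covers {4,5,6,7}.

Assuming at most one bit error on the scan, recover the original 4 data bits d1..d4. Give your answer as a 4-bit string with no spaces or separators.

s1 (pos 1,3,5,7): 1⊕1⊕0⊕1 = 1
s2 (pos 2,3,6,7): 0⊕1⊕1⊕1 = 1
s4 (pos 4,5,6,7): 0⊕0⊕1⊕1 = 0
Syndrome s4…s1 = 011 → error at position 3.
Flip position 3: 1010011 → 1000011
Read data bits from positions 3,5,6,7: 0011

0011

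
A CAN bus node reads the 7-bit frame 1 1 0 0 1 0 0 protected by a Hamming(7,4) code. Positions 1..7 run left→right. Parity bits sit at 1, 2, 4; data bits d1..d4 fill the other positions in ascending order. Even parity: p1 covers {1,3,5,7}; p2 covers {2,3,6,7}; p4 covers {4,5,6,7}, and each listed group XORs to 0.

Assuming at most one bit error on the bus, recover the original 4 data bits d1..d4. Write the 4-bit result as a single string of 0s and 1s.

s1 (pos 1,3,5,7): 1⊕0⊕1⊕0 = 0
s2 (pos 2,3,6,7): 1⊕0⊕0⊕0 = 1
s4 (pos 4,5,6,7): 0⊕1⊕0⊕0 = 1
Syndrome s4…s1 = 110 → error at position 6.
Flip position 6: 1100100 → 1100110
Read data bits from positions 3,5,6,7: 0110

0110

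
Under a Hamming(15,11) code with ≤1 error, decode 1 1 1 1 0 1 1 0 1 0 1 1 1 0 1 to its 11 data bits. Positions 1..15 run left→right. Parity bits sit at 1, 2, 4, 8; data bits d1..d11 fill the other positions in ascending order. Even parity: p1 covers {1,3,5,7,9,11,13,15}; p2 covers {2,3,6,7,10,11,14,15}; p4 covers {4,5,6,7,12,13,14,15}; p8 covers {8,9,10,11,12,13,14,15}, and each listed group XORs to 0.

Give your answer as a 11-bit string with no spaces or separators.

s1 (pos 1,3,5,7,9,11,13,15): 1⊕1⊕0⊕1⊕1⊕1⊕1⊕1 = 1
s2 (pos 2,3,6,7,10,11,14,15): 1⊕1⊕1⊕1⊕0⊕1⊕0⊕1 = 0
s4 (pos 4,5,6,7,12,13,14,15): 1⊕0⊕1⊕1⊕1⊕1⊕0⊕1 = 0
s8 (pos 8,9,10,11,12,13,14,15): 0⊕1⊕0⊕1⊕1⊕1⊕0⊕1 = 1
Syndrome s8…s1 = 1001 → error at position 9.
Flip position 9: 111101101011101 → 111101100011101
Read data bits from positions 3,5,6,7,9,10,11,12,13,14,15: 10110011101

10110011101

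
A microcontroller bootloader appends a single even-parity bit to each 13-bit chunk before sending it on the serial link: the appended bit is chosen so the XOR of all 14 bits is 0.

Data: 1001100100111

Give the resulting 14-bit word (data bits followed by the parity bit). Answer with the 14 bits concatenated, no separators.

XOR of the 13 data bits: 1⊕0⊕0⊕1⊕1⊕0⊕0⊕1⊕0⊕0⊕1⊕1⊕1 = 1
Parity bit = 1 (so all 14 bits XOR to 0).

10011001001111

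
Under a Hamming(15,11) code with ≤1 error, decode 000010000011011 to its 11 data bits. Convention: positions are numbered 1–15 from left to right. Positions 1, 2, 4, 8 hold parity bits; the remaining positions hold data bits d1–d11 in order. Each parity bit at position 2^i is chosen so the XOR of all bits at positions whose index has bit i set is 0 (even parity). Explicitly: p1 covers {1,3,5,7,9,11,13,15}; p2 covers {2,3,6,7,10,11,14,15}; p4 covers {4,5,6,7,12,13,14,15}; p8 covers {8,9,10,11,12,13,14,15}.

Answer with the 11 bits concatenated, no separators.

11000011011

s1 (pos 1,3,5,7,9,11,13,15): 0⊕0⊕1⊕0⊕0⊕1⊕0⊕1 = 1
s2 (pos 2,3,6,7,10,11,14,15): 0⊕0⊕0⊕0⊕0⊕1⊕1⊕1 = 1
s4 (pos 4,5,6,7,12,13,14,15): 0⊕1⊕0⊕0⊕1⊕0⊕1⊕1 = 0
s8 (pos 8,9,10,11,12,13,14,15): 0⊕0⊕0⊕1⊕1⊕0⊕1⊕1 = 0
Syndrome s8…s1 = 0011 → error at position 3.
Flip position 3: 000010000011011 → 001010000011011
Read data bits from positions 3,5,6,7,9,10,11,12,13,14,15: 11000011011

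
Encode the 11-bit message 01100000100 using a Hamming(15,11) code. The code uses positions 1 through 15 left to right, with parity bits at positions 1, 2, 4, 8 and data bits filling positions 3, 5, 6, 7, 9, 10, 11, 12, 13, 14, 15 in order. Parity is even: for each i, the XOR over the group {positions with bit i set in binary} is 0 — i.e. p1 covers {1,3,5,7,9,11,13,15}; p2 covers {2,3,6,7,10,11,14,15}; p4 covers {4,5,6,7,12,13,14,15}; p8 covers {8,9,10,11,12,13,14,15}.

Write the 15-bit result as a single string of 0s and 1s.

010111010000100

Place data at non-parity positions: p1 p2 0 p4 1 1 0 p8 0 0 0 0 1 0 0
p1 (pos 1,3,5,7,9,11,13,15): XOR of data positions = 0⊕1⊕0⊕0⊕0⊕1⊕0 = 0
p2 (pos 2,3,6,7,10,11,14,15): XOR of data positions = 0⊕1⊕0⊕0⊕0⊕0⊕0 = 1
p4 (pos 4,5,6,7,12,13,14,15): XOR of data positions = 1⊕1⊕0⊕0⊕1⊕0⊕0 = 1
p8 (pos 8,9,10,11,12,13,14,15): XOR of data positions = 0⊕0⊕0⊕0⊕1⊕0⊕0 = 1
Codeword: 010111010000100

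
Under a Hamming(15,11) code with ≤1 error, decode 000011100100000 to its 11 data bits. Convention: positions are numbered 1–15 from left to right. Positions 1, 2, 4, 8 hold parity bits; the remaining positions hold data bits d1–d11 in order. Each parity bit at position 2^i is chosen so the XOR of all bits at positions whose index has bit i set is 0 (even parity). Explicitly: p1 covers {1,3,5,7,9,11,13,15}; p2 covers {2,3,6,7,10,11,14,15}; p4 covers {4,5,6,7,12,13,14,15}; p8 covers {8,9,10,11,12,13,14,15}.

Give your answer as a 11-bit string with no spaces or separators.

01110100010

s1 (pos 1,3,5,7,9,11,13,15): 0⊕0⊕1⊕1⊕0⊕0⊕0⊕0 = 0
s2 (pos 2,3,6,7,10,11,14,15): 0⊕0⊕1⊕1⊕1⊕0⊕0⊕0 = 1
s4 (pos 4,5,6,7,12,13,14,15): 0⊕1⊕1⊕1⊕0⊕0⊕0⊕0 = 1
s8 (pos 8,9,10,11,12,13,14,15): 0⊕0⊕1⊕0⊕0⊕0⊕0⊕0 = 1
Syndrome s8…s1 = 1110 → error at position 14.
Flip position 14: 000011100100000 → 000011100100010
Read data bits from positions 3,5,6,7,9,10,11,12,13,14,15: 01110100010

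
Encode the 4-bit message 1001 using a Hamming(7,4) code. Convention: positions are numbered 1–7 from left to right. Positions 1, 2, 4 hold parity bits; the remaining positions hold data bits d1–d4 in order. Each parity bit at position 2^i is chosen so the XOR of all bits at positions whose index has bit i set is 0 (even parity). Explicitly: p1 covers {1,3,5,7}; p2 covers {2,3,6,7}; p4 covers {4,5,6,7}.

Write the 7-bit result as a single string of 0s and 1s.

0011001

Place data at non-parity positions: p1 p2 1 p4 0 0 1
p1 (pos 1,3,5,7): XOR of data positions = 1⊕0⊕1 = 0
p2 (pos 2,3,6,7): XOR of data positions = 1⊕0⊕1 = 0
p4 (pos 4,5,6,7): XOR of data positions = 0⊕0⊕1 = 1
Codeword: 0011001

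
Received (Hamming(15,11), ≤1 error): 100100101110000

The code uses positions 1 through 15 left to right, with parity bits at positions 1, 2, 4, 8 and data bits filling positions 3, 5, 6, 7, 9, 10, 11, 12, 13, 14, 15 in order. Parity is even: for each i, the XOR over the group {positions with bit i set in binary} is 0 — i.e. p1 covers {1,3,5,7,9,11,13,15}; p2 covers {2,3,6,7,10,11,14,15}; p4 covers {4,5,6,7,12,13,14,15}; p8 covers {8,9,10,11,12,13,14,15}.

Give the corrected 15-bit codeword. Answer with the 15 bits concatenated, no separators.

s1 (pos 1,3,5,7,9,11,13,15): 1⊕0⊕0⊕1⊕1⊕1⊕0⊕0 = 0
s2 (pos 2,3,6,7,10,11,14,15): 0⊕0⊕0⊕1⊕1⊕1⊕0⊕0 = 1
s4 (pos 4,5,6,7,12,13,14,15): 1⊕0⊕0⊕1⊕0⊕0⊕0⊕0 = 0
s8 (pos 8,9,10,11,12,13,14,15): 0⊕1⊕1⊕1⊕0⊕0⊕0⊕0 = 1
Syndrome s8…s1 = 1010 → error at position 10.
Flip position 10: 100100101110000 → 100100101010000

100100101010000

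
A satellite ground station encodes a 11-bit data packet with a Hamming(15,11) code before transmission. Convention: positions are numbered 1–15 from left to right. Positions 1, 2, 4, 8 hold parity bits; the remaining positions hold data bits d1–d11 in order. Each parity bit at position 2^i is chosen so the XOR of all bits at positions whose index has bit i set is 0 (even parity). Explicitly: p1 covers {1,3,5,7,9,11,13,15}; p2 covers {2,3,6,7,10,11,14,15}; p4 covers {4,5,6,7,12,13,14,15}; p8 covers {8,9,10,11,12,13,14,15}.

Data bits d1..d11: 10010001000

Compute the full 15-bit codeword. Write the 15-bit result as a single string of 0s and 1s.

001000110001000

Place data at non-parity positions: p1 p2 1 p4 0 0 1 p8 0 0 0 1 0 0 0
p1 (pos 1,3,5,7,9,11,13,15): XOR of data positions = 1⊕0⊕1⊕0⊕0⊕0⊕0 = 0
p2 (pos 2,3,6,7,10,11,14,15): XOR of data positions = 1⊕0⊕1⊕0⊕0⊕0⊕0 = 0
p4 (pos 4,5,6,7,12,13,14,15): XOR of data positions = 0⊕0⊕1⊕1⊕0⊕0⊕0 = 0
p8 (pos 8,9,10,11,12,13,14,15): XOR of data positions = 0⊕0⊕0⊕1⊕0⊕0⊕0 = 1
Codeword: 001000110001000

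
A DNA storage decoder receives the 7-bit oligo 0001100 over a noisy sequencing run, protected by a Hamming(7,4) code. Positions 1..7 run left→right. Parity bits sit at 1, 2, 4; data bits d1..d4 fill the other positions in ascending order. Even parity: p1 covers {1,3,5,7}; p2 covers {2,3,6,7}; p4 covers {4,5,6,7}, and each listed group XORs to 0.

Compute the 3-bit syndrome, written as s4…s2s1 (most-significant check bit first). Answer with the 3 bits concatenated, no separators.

001

s1 (pos 1,3,5,7): 0⊕0⊕1⊕0 = 1
s2 (pos 2,3,6,7): 0⊕0⊕0⊕0 = 0
s4 (pos 4,5,6,7): 1⊕1⊕0⊕0 = 0
Syndrome s4…s1 = 001 → error at position 1.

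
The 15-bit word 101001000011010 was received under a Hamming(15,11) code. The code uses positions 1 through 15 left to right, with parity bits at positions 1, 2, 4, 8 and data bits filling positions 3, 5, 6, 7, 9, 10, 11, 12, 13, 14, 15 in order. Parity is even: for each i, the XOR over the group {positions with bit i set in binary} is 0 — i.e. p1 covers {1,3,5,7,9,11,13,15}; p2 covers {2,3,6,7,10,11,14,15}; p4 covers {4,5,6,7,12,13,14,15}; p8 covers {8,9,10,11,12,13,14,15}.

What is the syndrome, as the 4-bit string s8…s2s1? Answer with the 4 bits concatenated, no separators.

s1 (pos 1,3,5,7,9,11,13,15): 1⊕1⊕0⊕0⊕0⊕1⊕0⊕0 = 1
s2 (pos 2,3,6,7,10,11,14,15): 0⊕1⊕1⊕0⊕0⊕1⊕1⊕0 = 0
s4 (pos 4,5,6,7,12,13,14,15): 0⊕0⊕1⊕0⊕1⊕0⊕1⊕0 = 1
s8 (pos 8,9,10,11,12,13,14,15): 0⊕0⊕0⊕1⊕1⊕0⊕1⊕0 = 1
Syndrome s8…s1 = 1101 → error at position 13.

1101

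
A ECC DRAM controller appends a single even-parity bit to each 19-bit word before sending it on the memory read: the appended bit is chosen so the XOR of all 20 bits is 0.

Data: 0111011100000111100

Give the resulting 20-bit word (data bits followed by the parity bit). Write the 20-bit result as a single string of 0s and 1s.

XOR of the 19 data bits: 0⊕1⊕1⊕1⊕0⊕1⊕1⊕1⊕0⊕0⊕0⊕0⊕0⊕1⊕1⊕1⊕1⊕0⊕0 = 0
Parity bit = 0 (so all 20 bits XOR to 0).

01110111000001111000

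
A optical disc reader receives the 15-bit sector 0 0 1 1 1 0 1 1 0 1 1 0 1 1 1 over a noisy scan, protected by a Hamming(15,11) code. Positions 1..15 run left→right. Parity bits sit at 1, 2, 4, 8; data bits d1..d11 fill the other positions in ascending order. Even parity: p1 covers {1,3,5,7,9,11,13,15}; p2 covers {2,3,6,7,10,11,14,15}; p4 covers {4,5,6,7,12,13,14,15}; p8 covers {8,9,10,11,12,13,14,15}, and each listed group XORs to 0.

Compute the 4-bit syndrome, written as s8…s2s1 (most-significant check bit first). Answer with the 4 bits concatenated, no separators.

s1 (pos 1,3,5,7,9,11,13,15): 0⊕1⊕1⊕1⊕0⊕1⊕1⊕1 = 0
s2 (pos 2,3,6,7,10,11,14,15): 0⊕1⊕0⊕1⊕1⊕1⊕1⊕1 = 0
s4 (pos 4,5,6,7,12,13,14,15): 1⊕1⊕0⊕1⊕0⊕1⊕1⊕1 = 0
s8 (pos 8,9,10,11,12,13,14,15): 1⊕0⊕1⊕1⊕0⊕1⊕1⊕1 = 0
Syndrome s8…s1 = 0000 → no error.

0000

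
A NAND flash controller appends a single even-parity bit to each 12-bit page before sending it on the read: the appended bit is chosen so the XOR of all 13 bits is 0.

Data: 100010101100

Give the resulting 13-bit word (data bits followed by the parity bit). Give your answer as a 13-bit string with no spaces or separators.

XOR of the 12 data bits: 1⊕0⊕0⊕0⊕1⊕0⊕1⊕0⊕1⊕1⊕0⊕0 = 1
Parity bit = 1 (so all 13 bits XOR to 0).

1000101011001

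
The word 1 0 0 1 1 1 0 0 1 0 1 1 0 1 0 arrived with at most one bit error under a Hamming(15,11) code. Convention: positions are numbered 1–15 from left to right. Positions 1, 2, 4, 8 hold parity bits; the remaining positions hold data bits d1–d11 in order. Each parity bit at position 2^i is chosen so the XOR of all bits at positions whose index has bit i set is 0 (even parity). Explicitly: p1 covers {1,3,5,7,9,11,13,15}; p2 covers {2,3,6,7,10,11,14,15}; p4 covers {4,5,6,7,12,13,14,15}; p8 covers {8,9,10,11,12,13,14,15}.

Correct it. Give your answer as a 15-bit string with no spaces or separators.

100110001011010

s1 (pos 1,3,5,7,9,11,13,15): 1⊕0⊕1⊕0⊕1⊕1⊕0⊕0 = 0
s2 (pos 2,3,6,7,10,11,14,15): 0⊕0⊕1⊕0⊕0⊕1⊕1⊕0 = 1
s4 (pos 4,5,6,7,12,13,14,15): 1⊕1⊕1⊕0⊕1⊕0⊕1⊕0 = 1
s8 (pos 8,9,10,11,12,13,14,15): 0⊕1⊕0⊕1⊕1⊕0⊕1⊕0 = 0
Syndrome s8…s1 = 0110 → error at position 6.
Flip position 6: 100111001011010 → 100110001011010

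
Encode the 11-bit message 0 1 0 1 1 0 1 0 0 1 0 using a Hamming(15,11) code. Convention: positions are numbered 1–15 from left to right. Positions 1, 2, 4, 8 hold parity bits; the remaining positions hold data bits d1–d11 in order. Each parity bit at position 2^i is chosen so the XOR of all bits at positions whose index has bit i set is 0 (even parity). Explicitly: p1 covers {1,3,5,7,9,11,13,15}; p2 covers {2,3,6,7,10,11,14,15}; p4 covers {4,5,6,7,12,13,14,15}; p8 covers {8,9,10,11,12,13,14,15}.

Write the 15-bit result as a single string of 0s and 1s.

Place data at non-parity positions: p1 p2 0 p4 1 0 1 p8 1 0 1 0 0 1 0
p1 (pos 1,3,5,7,9,11,13,15): XOR of data positions = 0⊕1⊕1⊕1⊕1⊕0⊕0 = 0
p2 (pos 2,3,6,7,10,11,14,15): XOR of data positions = 0⊕0⊕1⊕0⊕1⊕1⊕0 = 1
p4 (pos 4,5,6,7,12,13,14,15): XOR of data positions = 1⊕0⊕1⊕0⊕0⊕1⊕0 = 1
p8 (pos 8,9,10,11,12,13,14,15): XOR of data positions = 1⊕0⊕1⊕0⊕0⊕1⊕0 = 1
Codeword: 010110111010010

010110111010010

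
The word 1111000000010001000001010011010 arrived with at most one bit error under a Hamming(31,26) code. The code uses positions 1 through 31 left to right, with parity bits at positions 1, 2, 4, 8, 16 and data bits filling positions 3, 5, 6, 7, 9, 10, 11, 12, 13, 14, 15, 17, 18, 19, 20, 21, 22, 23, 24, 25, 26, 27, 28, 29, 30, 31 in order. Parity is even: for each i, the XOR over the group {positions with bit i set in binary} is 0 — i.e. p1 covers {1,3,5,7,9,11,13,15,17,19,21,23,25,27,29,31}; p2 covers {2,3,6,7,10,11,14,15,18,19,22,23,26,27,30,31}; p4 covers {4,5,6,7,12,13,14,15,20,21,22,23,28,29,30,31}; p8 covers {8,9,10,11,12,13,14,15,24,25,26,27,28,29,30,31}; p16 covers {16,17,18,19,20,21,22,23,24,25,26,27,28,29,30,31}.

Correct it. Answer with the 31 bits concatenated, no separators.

s1 (pos 1,3,5,7,9,11,13,15,17,19,21,23,25,27,29,31): 1⊕1⊕0⊕0⊕0⊕0⊕0⊕0⊕0⊕0⊕0⊕0⊕0⊕1⊕0⊕0 = 1
s2 (pos 2,3,6,7,10,11,14,15,18,19,22,23,26,27,30,31): 1⊕1⊕0⊕0⊕0⊕0⊕0⊕0⊕0⊕0⊕1⊕0⊕0⊕1⊕1⊕0 = 1
s4 (pos 4,5,6,7,12,13,14,15,20,21,22,23,28,29,30,31): 1⊕0⊕0⊕0⊕1⊕0⊕0⊕0⊕0⊕0⊕1⊕0⊕1⊕0⊕1⊕0 = 1
s8 (pos 8,9,10,11,12,13,14,15,24,25,26,27,28,29,30,31): 0⊕0⊕0⊕0⊕1⊕0⊕0⊕0⊕1⊕0⊕0⊕1⊕1⊕0⊕1⊕0 = 1
s16 (pos 16,17,18,19,20,21,22,23,24,25,26,27,28,29,30,31): 1⊕0⊕0⊕0⊕0⊕0⊕1⊕0⊕1⊕0⊕0⊕1⊕1⊕0⊕1⊕0 = 0
Syndrome s16…s1 = 01111 → error at position 15.
Flip position 15: 1111000000010001000001010011010 → 1111000000010011000001010011010

1111000000010011000001010011010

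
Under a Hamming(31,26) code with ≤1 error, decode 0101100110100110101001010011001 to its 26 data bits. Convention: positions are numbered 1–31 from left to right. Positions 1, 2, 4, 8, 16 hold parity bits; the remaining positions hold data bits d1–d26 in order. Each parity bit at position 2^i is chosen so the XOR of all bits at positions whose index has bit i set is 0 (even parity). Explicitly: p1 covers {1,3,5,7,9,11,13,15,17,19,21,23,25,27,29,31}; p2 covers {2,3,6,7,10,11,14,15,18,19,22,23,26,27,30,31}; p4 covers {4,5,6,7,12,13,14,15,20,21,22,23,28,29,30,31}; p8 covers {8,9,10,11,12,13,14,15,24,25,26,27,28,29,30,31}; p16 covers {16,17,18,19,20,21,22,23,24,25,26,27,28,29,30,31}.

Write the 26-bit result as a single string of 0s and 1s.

01001010011101001010010001

s1 (pos 1,3,5,7,9,11,13,15,17,19,21,23,25,27,29,31): 0⊕0⊕1⊕0⊕1⊕1⊕0⊕1⊕1⊕1⊕0⊕0⊕0⊕1⊕0⊕1 = 0
s2 (pos 2,3,6,7,10,11,14,15,18,19,22,23,26,27,30,31): 1⊕0⊕0⊕0⊕0⊕1⊕1⊕1⊕0⊕1⊕1⊕0⊕0⊕1⊕0⊕1 = 0
s4 (pos 4,5,6,7,12,13,14,15,20,21,22,23,28,29,30,31): 1⊕1⊕0⊕0⊕0⊕0⊕1⊕1⊕0⊕0⊕1⊕0⊕1⊕0⊕0⊕1 = 1
s8 (pos 8,9,10,11,12,13,14,15,24,25,26,27,28,29,30,31): 1⊕1⊕0⊕1⊕0⊕0⊕1⊕1⊕1⊕0⊕0⊕1⊕1⊕0⊕0⊕1 = 1
s16 (pos 16,17,18,19,20,21,22,23,24,25,26,27,28,29,30,31): 0⊕1⊕0⊕1⊕0⊕0⊕1⊕0⊕1⊕0⊕0⊕1⊕1⊕0⊕0⊕1 = 1
Syndrome s16…s1 = 11100 → error at position 28.
Flip position 28: 0101100110100110101001010011001 → 0101100110100110101001010010001
Read data bits from positions 3,5,6,7,9,10,11,12,13,14,15,17,18,19,20,21,22,23,24,25,26,27,28,29,30,31: 01001010011101001010010001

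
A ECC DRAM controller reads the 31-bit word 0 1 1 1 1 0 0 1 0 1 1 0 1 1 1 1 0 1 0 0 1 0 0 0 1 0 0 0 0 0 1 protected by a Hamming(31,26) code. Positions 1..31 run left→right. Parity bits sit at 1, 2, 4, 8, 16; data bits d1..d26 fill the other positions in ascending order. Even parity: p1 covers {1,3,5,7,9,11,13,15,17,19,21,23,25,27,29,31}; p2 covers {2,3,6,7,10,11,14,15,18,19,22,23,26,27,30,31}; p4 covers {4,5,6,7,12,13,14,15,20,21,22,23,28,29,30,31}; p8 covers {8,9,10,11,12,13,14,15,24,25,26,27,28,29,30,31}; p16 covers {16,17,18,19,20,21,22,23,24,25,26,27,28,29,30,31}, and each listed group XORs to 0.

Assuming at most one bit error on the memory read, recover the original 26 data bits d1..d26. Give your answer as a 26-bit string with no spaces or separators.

11000110111010110001000001

s1 (pos 1,3,5,7,9,11,13,15,17,19,21,23,25,27,29,31): 0⊕1⊕1⊕0⊕0⊕1⊕1⊕1⊕0⊕0⊕1⊕0⊕1⊕0⊕0⊕1 = 0
s2 (pos 2,3,6,7,10,11,14,15,18,19,22,23,26,27,30,31): 1⊕1⊕0⊕0⊕1⊕1⊕1⊕1⊕1⊕0⊕0⊕0⊕0⊕0⊕0⊕1 = 0
s4 (pos 4,5,6,7,12,13,14,15,20,21,22,23,28,29,30,31): 1⊕1⊕0⊕0⊕0⊕1⊕1⊕1⊕0⊕1⊕0⊕0⊕0⊕0⊕0⊕1 = 1
s8 (pos 8,9,10,11,12,13,14,15,24,25,26,27,28,29,30,31): 1⊕0⊕1⊕1⊕0⊕1⊕1⊕1⊕0⊕1⊕0⊕0⊕0⊕0⊕0⊕1 = 0
s16 (pos 16,17,18,19,20,21,22,23,24,25,26,27,28,29,30,31): 1⊕0⊕1⊕0⊕0⊕1⊕0⊕0⊕0⊕1⊕0⊕0⊕0⊕0⊕0⊕1 = 1
Syndrome s16…s1 = 10100 → error at position 20.
Flip position 20: 0111100101101111010010001000001 → 0111100101101111010110001000001
Read data bits from positions 3,5,6,7,9,10,11,12,13,14,15,17,18,19,20,21,22,23,24,25,26,27,28,29,30,31: 11000110111010110001000001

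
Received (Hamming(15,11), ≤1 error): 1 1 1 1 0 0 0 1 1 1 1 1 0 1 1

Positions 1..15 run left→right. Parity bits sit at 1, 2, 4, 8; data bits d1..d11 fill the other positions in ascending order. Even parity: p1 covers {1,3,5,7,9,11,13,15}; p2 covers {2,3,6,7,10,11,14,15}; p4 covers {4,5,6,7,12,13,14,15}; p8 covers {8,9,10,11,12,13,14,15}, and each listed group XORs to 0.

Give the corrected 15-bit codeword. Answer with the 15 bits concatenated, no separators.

111100010111011

s1 (pos 1,3,5,7,9,11,13,15): 1⊕1⊕0⊕0⊕1⊕1⊕0⊕1 = 1
s2 (pos 2,3,6,7,10,11,14,15): 1⊕1⊕0⊕0⊕1⊕1⊕1⊕1 = 0
s4 (pos 4,5,6,7,12,13,14,15): 1⊕0⊕0⊕0⊕1⊕0⊕1⊕1 = 0
s8 (pos 8,9,10,11,12,13,14,15): 1⊕1⊕1⊕1⊕1⊕0⊕1⊕1 = 1
Syndrome s8…s1 = 1001 → error at position 9.
Flip position 9: 111100011111011 → 111100010111011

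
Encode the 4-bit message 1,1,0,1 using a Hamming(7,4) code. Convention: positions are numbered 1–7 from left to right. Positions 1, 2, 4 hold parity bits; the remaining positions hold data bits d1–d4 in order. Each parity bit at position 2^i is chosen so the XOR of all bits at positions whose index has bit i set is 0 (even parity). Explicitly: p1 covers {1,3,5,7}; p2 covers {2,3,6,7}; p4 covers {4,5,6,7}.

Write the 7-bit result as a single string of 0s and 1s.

1010101

Place data at non-parity positions: p1 p2 1 p4 1 0 1
p1 (pos 1,3,5,7): XOR of data positions = 1⊕1⊕1 = 1
p2 (pos 2,3,6,7): XOR of data positions = 1⊕0⊕1 = 0
p4 (pos 4,5,6,7): XOR of data positions = 1⊕0⊕1 = 0
Codeword: 1010101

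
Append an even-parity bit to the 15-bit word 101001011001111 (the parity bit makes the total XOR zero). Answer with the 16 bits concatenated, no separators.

XOR of the 15 data bits: 1⊕0⊕1⊕0⊕0⊕1⊕0⊕1⊕1⊕0⊕0⊕1⊕1⊕1⊕1 = 1
Parity bit = 1 (so all 16 bits XOR to 0).

1010010110011111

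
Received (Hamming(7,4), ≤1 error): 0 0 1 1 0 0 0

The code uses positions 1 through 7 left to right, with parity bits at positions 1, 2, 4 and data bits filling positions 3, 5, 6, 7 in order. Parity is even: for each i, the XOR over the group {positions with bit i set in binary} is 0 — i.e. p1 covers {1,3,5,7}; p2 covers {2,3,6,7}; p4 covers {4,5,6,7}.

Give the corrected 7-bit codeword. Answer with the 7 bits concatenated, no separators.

0011001

s1 (pos 1,3,5,7): 0⊕1⊕0⊕0 = 1
s2 (pos 2,3,6,7): 0⊕1⊕0⊕0 = 1
s4 (pos 4,5,6,7): 1⊕0⊕0⊕0 = 1
Syndrome s4…s1 = 111 → error at position 7.
Flip position 7: 0011000 → 0011001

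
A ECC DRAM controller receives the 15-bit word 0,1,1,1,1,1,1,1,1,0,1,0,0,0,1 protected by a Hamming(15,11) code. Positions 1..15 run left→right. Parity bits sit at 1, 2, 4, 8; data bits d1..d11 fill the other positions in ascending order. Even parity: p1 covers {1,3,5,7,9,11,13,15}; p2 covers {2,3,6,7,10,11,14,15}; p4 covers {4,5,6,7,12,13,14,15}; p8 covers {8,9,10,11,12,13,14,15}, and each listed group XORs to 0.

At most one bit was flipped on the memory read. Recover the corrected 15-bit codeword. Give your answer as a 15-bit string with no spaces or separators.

011011111010001

s1 (pos 1,3,5,7,9,11,13,15): 0⊕1⊕1⊕1⊕1⊕1⊕0⊕1 = 0
s2 (pos 2,3,6,7,10,11,14,15): 1⊕1⊕1⊕1⊕0⊕1⊕0⊕1 = 0
s4 (pos 4,5,6,7,12,13,14,15): 1⊕1⊕1⊕1⊕0⊕0⊕0⊕1 = 1
s8 (pos 8,9,10,11,12,13,14,15): 1⊕1⊕0⊕1⊕0⊕0⊕0⊕1 = 0
Syndrome s8…s1 = 0100 → error at position 4.
Flip position 4: 011111111010001 → 011011111010001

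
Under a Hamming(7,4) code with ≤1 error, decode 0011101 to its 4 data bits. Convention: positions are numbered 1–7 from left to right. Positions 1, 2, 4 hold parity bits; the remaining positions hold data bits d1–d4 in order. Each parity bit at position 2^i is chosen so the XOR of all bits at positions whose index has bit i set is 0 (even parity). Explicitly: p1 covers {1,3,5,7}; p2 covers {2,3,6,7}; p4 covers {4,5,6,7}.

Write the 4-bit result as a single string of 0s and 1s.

1001

s1 (pos 1,3,5,7): 0⊕1⊕1⊕1 = 1
s2 (pos 2,3,6,7): 0⊕1⊕0⊕1 = 0
s4 (pos 4,5,6,7): 1⊕1⊕0⊕1 = 1
Syndrome s4…s1 = 101 → error at position 5.
Flip position 5: 0011101 → 0011001
Read data bits from positions 3,5,6,7: 1001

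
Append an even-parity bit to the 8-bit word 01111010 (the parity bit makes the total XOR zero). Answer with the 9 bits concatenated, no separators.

XOR of the 8 data bits: 0⊕1⊕1⊕1⊕1⊕0⊕1⊕0 = 1
Parity bit = 1 (so all 9 bits XOR to 0).

011110101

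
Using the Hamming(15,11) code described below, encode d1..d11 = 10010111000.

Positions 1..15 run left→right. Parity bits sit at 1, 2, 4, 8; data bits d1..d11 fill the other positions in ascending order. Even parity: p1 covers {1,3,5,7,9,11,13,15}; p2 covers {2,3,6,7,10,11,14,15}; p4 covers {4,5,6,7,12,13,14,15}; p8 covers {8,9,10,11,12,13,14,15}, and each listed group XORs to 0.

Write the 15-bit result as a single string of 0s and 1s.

Place data at non-parity positions: p1 p2 1 p4 0 0 1 p8 0 1 1 1 0 0 0
p1 (pos 1,3,5,7,9,11,13,15): XOR of data positions = 1⊕0⊕1⊕0⊕1⊕0⊕0 = 1
p2 (pos 2,3,6,7,10,11,14,15): XOR of data positions = 1⊕0⊕1⊕1⊕1⊕0⊕0 = 0
p4 (pos 4,5,6,7,12,13,14,15): XOR of data positions = 0⊕0⊕1⊕1⊕0⊕0⊕0 = 0
p8 (pos 8,9,10,11,12,13,14,15): XOR of data positions = 0⊕1⊕1⊕1⊕0⊕0⊕0 = 1
Codeword: 101000110111000

101000110111000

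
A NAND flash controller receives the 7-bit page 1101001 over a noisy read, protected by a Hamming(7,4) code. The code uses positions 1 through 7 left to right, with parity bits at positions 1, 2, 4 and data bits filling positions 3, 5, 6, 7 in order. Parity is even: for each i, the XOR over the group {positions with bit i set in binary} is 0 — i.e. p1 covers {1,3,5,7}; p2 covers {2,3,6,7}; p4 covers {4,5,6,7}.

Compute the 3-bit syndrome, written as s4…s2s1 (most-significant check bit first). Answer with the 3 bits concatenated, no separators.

000

s1 (pos 1,3,5,7): 1⊕0⊕0⊕1 = 0
s2 (pos 2,3,6,7): 1⊕0⊕0⊕1 = 0
s4 (pos 4,5,6,7): 1⊕0⊕0⊕1 = 0
Syndrome s4…s1 = 000 → no error.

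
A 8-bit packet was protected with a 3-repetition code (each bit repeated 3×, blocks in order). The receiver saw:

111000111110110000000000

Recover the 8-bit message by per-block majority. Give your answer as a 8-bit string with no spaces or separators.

10111000

Block 1 (111): 3 ones → 1
Block 2 (000): 0 ones → 0
Block 3 (111): 3 ones → 1
Block 4 (110): 2 ones → 1
Block 5 (110): 2 ones → 1
Block 6 (000): 0 ones → 0
Block 7 (000): 0 ones → 0
Block 8 (000): 0 ones → 0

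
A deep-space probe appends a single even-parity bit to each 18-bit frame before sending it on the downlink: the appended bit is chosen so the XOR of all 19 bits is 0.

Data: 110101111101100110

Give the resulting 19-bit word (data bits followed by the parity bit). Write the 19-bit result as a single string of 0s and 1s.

1101011111011001100

XOR of the 18 data bits: 1⊕1⊕0⊕1⊕0⊕1⊕1⊕1⊕1⊕1⊕0⊕1⊕1⊕0⊕0⊕1⊕1⊕0 = 0
Parity bit = 0 (so all 19 bits XOR to 0).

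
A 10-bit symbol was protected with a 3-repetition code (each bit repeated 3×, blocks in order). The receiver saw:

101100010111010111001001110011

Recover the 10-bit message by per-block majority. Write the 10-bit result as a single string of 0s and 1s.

Block 1 (101): 2 ones → 1
Block 2 (100): 1 one → 0
Block 3 (010): 1 one → 0
Block 4 (111): 3 ones → 1
Block 5 (010): 1 one → 0
Block 6 (111): 3 ones → 1
Block 7 (001): 1 one → 0
Block 8 (001): 1 one → 0
Block 9 (110): 2 ones → 1
Block 10 (011): 2 ones → 1

1001010011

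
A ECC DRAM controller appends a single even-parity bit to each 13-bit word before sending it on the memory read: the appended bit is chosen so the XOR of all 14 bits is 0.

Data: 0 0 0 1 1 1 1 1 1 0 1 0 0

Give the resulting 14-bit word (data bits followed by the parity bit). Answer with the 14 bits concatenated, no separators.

00011111101001

XOR of the 13 data bits: 0⊕0⊕0⊕1⊕1⊕1⊕1⊕1⊕1⊕0⊕1⊕0⊕0 = 1
Parity bit = 1 (so all 14 bits XOR to 0).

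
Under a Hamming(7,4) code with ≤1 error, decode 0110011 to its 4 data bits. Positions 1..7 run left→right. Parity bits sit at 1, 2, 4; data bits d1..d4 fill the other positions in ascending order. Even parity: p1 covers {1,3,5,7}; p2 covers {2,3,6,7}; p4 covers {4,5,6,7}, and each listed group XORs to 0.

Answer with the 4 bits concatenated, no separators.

1011

s1 (pos 1,3,5,7): 0⊕1⊕0⊕1 = 0
s2 (pos 2,3,6,7): 1⊕1⊕1⊕1 = 0
s4 (pos 4,5,6,7): 0⊕0⊕1⊕1 = 0
Syndrome s4…s1 = 000 → no error.
Read data bits from positions 3,5,6,7: 1011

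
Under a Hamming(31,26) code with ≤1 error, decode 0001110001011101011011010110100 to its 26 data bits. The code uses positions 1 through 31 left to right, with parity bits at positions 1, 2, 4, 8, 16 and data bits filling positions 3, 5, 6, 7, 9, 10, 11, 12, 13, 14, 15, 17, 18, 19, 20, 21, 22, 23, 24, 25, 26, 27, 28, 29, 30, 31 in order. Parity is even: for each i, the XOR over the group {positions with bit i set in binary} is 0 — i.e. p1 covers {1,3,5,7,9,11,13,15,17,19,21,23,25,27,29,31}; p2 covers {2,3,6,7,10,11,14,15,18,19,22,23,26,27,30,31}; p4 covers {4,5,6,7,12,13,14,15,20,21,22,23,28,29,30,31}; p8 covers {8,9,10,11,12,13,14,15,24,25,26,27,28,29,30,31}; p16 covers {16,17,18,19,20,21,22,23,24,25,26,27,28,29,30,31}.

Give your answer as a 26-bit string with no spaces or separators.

s1 (pos 1,3,5,7,9,11,13,15,17,19,21,23,25,27,29,31): 0⊕0⊕1⊕0⊕0⊕0⊕1⊕0⊕0⊕1⊕1⊕0⊕0⊕1⊕1⊕0 = 0
s2 (pos 2,3,6,7,10,11,14,15,18,19,22,23,26,27,30,31): 0⊕0⊕1⊕0⊕1⊕0⊕1⊕0⊕1⊕1⊕1⊕0⊕1⊕1⊕0⊕0 = 0
s4 (pos 4,5,6,7,12,13,14,15,20,21,22,23,28,29,30,31): 1⊕1⊕1⊕0⊕1⊕1⊕1⊕0⊕0⊕1⊕1⊕0⊕0⊕1⊕0⊕0 = 1
s8 (pos 8,9,10,11,12,13,14,15,24,25,26,27,28,29,30,31): 0⊕0⊕1⊕0⊕1⊕1⊕1⊕0⊕1⊕0⊕1⊕1⊕0⊕1⊕0⊕0 = 0
s16 (pos 16,17,18,19,20,21,22,23,24,25,26,27,28,29,30,31): 1⊕0⊕1⊕1⊕0⊕1⊕1⊕0⊕1⊕0⊕1⊕1⊕0⊕1⊕0⊕0 = 1
Syndrome s16…s1 = 10100 → error at position 20.
Flip position 20: 0001110001011101011011010110100 → 0001110001011101011111010110100
Read data bits from positions 3,5,6,7,9,10,11,12,13,14,15,17,18,19,20,21,22,23,24,25,26,27,28,29,30,31: 01100101110011111010110100

01100101110011111010110100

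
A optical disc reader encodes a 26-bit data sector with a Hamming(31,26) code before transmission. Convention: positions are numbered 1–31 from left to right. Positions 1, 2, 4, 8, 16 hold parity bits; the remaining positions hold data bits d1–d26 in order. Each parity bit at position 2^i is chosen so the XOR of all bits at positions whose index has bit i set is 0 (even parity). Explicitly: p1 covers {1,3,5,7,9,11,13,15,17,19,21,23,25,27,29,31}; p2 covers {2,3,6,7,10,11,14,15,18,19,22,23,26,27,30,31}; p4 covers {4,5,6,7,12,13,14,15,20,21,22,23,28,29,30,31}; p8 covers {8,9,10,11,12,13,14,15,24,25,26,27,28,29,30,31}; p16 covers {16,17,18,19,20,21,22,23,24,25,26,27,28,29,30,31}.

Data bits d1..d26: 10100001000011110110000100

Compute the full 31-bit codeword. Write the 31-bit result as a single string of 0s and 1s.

Place data at non-parity positions: p1 p2 1 p4 0 1 0 p8 0 0 0 1 0 0 0 p16 0 1 1 1 1 0 1 1 0 0 0 0 1 0 0
p1 (pos 1,3,5,7,9,11,13,15,17,19,21,23,25,27,29,31): XOR of data positions = 1⊕0⊕0⊕0⊕0⊕0⊕0⊕0⊕1⊕1⊕1⊕0⊕0⊕1⊕0 = 1
p2 (pos 2,3,6,7,10,11,14,15,18,19,22,23,26,27,30,31): XOR of data positions = 1⊕1⊕0⊕0⊕0⊕0⊕0⊕1⊕1⊕0⊕1⊕0⊕0⊕0⊕0 = 1
p4 (pos 4,5,6,7,12,13,14,15,20,21,22,23,28,29,30,31): XOR of data positions = 0⊕1⊕0⊕1⊕0⊕0⊕0⊕1⊕1⊕0⊕1⊕0⊕1⊕0⊕0 = 0
p8 (pos 8,9,10,11,12,13,14,15,24,25,26,27,28,29,30,31): XOR of data positions = 0⊕0⊕0⊕1⊕0⊕0⊕0⊕1⊕0⊕0⊕0⊕0⊕1⊕0⊕0 = 1
p16 (pos 16,17,18,19,20,21,22,23,24,25,26,27,28,29,30,31): XOR of data positions = 0⊕1⊕1⊕1⊕1⊕0⊕1⊕1⊕0⊕0⊕0⊕0⊕1⊕0⊕0 = 1
Codeword: 1110010100010001011110110000100

1110010100010001011110110000100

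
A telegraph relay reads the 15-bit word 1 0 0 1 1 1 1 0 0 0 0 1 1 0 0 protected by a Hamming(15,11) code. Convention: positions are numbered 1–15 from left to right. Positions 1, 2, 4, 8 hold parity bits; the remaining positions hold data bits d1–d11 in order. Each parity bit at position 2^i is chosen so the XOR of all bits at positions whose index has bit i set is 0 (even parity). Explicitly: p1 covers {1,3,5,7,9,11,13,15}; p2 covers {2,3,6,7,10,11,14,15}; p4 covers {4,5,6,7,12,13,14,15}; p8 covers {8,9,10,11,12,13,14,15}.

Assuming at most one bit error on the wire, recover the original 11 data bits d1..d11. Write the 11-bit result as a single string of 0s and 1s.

s1 (pos 1,3,5,7,9,11,13,15): 1⊕0⊕1⊕1⊕0⊕0⊕1⊕0 = 0
s2 (pos 2,3,6,7,10,11,14,15): 0⊕0⊕1⊕1⊕0⊕0⊕0⊕0 = 0
s4 (pos 4,5,6,7,12,13,14,15): 1⊕1⊕1⊕1⊕1⊕1⊕0⊕0 = 0
s8 (pos 8,9,10,11,12,13,14,15): 0⊕0⊕0⊕0⊕1⊕1⊕0⊕0 = 0
Syndrome s8…s1 = 0000 → no error.
Read data bits from positions 3,5,6,7,9,10,11,12,13,14,15: 01110001100

01110001100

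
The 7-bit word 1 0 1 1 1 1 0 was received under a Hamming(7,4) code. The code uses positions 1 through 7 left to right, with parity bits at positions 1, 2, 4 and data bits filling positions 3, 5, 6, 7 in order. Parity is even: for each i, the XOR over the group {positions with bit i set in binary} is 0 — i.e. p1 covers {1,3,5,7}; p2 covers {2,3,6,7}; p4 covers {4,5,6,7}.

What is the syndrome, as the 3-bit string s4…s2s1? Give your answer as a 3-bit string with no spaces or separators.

101

s1 (pos 1,3,5,7): 1⊕1⊕1⊕0 = 1
s2 (pos 2,3,6,7): 0⊕1⊕1⊕0 = 0
s4 (pos 4,5,6,7): 1⊕1⊕1⊕0 = 1
Syndrome s4…s1 = 101 → error at position 5.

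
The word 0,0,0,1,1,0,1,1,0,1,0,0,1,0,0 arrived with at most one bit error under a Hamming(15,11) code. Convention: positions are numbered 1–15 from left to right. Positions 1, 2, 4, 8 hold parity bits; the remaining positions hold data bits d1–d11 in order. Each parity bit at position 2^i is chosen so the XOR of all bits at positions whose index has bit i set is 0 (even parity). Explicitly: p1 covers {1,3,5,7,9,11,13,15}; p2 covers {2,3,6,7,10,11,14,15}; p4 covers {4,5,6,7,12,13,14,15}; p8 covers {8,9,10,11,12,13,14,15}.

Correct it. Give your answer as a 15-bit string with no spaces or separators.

s1 (pos 1,3,5,7,9,11,13,15): 0⊕0⊕1⊕1⊕0⊕0⊕1⊕0 = 1
s2 (pos 2,3,6,7,10,11,14,15): 0⊕0⊕0⊕1⊕1⊕0⊕0⊕0 = 0
s4 (pos 4,5,6,7,12,13,14,15): 1⊕1⊕0⊕1⊕0⊕1⊕0⊕0 = 0
s8 (pos 8,9,10,11,12,13,14,15): 1⊕0⊕1⊕0⊕0⊕1⊕0⊕0 = 1
Syndrome s8…s1 = 1001 → error at position 9.
Flip position 9: 000110110100100 → 000110111100100

000110111100100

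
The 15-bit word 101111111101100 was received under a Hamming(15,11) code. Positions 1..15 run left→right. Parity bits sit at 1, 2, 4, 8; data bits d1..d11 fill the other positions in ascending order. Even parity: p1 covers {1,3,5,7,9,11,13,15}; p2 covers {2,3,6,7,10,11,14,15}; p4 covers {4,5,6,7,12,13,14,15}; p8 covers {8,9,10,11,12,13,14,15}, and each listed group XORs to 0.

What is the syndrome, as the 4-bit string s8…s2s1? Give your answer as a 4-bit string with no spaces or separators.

1000

s1 (pos 1,3,5,7,9,11,13,15): 1⊕1⊕1⊕1⊕1⊕0⊕1⊕0 = 0
s2 (pos 2,3,6,7,10,11,14,15): 0⊕1⊕1⊕1⊕1⊕0⊕0⊕0 = 0
s4 (pos 4,5,6,7,12,13,14,15): 1⊕1⊕1⊕1⊕1⊕1⊕0⊕0 = 0
s8 (pos 8,9,10,11,12,13,14,15): 1⊕1⊕1⊕0⊕1⊕1⊕0⊕0 = 1
Syndrome s8…s1 = 1000 → error at position 8.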